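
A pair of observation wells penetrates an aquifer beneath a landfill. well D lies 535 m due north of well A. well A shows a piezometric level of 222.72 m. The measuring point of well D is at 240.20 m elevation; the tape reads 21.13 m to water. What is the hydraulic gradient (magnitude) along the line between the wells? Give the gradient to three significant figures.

Total head at well A: h = 222.72 m (water level in the piezometer is the total head).
Total head at well D: h = 240.20 − 21.13 = 219.07 m.
Head difference: h(well A) − h(well D) = 222.72 − 219.07 = 3.65 m.
Hydraulic gradient: i = |Δh| / L = 3.65 / 535 = 0.00682.

i ≈ 0.00682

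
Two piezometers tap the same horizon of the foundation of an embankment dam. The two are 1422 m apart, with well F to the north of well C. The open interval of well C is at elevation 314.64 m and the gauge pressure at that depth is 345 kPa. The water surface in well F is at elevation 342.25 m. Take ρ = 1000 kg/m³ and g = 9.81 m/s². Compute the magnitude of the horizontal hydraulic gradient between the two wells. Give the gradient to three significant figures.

Pressure head at well C: ψ = P/(ρg) = 345×1000 / (1000 × 9.81) = 35.17 m.
Total head at well C: h = z + ψ = 314.64 + 35.17 = 349.81 m.
Total head at well F: h = 342.25 m (water level in the piezometer is the total head).
Head difference: h(well C) − h(well F) = 349.81 − 342.25 = 7.56 m.
Hydraulic gradient: i = |Δh| / L = 7.56 / 1422 = 0.00532.

i ≈ 0.00532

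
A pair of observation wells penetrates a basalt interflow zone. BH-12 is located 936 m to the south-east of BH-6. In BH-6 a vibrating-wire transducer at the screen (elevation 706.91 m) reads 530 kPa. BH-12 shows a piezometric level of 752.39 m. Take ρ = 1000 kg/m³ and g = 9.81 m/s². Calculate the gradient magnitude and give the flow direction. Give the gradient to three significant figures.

Pressure head at BH-6: ψ = P/(ρg) = 530×1000 / (1000 × 9.81) = 54.03 m.
Total head at BH-6: h = z + ψ = 706.91 + 54.03 = 760.94 m.
Total head at BH-12: h = 752.39 m (water level in the piezometer is the total head).
Head difference: h(BH-6) − h(BH-12) = 760.94 − 752.39 = 8.55 m.
Hydraulic gradient: i = |Δh| / L = 8.55 / 936 = 0.00913.
Flow is from higher to lower head: from BH-6 toward BH-12, i.e. toward the south-east.

i ≈ 0.00913; groundwater flows toward the south-east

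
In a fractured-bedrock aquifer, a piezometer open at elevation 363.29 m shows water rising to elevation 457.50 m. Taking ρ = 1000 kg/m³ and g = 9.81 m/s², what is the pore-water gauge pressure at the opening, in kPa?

Pressure head ψ = h − z = 457.50 − 363.29 = 94.21 m.
P = ρgψ = 1000 × 9.81 × 94.21 = 924200 Pa ≈ 924 kPa.

P ≈ 924 kPa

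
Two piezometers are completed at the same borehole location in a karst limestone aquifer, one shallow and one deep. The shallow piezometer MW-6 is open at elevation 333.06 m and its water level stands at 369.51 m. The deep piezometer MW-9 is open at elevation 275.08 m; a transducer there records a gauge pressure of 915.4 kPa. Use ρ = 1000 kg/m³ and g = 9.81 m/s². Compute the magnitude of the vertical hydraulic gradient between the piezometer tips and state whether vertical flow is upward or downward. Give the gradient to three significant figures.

|i_v| ≈ 0.0193; vertical flow is downward

Total head at MW-6: h = 369.51 m (water level in the standpipe).
Pressure head at MW-9: ψ = P/(ρg) = 915.4×1000 / (1000 × 9.81) = 93.31 m.
Total head at MW-9: h = z + ψ = 275.08 + 93.31 = 368.39 m.
Δh = h(MW-6) − h(MW-9) = 369.51 − 368.39 = 1.12 m.
Vertical separation Δz = 333.06 − 275.08 = 57.98 m.
|i_v| = |Δh| / Δz = 1.12 / 57.98 = 0.0193.
Head is higher in the shallow piezometer, so vertical flow is downward (recharge condition).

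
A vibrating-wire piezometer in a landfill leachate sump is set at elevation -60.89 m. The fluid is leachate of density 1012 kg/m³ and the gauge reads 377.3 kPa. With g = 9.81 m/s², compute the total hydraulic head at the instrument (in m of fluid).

h ≈ -22.89 m

ψ = P/(ρg) = 377.3×1000 / (1012 × 9.81) = 38.00 m.
h = z + ψ = -60.89 + 38.00 = -22.89 m.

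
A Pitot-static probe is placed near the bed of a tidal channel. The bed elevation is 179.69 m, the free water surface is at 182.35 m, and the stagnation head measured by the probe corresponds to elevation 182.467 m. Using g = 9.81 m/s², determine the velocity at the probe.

Near the bed, under hydrostatic conditions, the piezometric head (z + ψ) equals the free-surface elevation, 182.35 m.
Velocity head = total − piezometric = 182.467 − 182.35 = 0.117 m.
v = √(2g·h_v) = √(2 × 9.81 × 0.117) = 1.52 m/s.

v ≈ 1.52 m/s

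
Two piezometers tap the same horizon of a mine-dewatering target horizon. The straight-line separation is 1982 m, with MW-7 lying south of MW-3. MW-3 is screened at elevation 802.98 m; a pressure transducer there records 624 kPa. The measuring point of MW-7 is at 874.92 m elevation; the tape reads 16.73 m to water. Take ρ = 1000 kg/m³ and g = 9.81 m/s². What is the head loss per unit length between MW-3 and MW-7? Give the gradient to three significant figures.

i ≈ 0.00424 m/m

Pressure head at MW-3: ψ = P/(ρg) = 624×1000 / (1000 × 9.81) = 63.61 m.
Total head at MW-3: h = z + ψ = 802.98 + 63.61 = 866.59 m.
Total head at MW-7: h = 874.92 − 16.73 = 858.19 m.
Head difference: h(MW-3) − h(MW-7) = 866.59 − 858.19 = 8.40 m.
Hydraulic gradient: i = |Δh| / L = 8.40 / 1982 = 0.00424.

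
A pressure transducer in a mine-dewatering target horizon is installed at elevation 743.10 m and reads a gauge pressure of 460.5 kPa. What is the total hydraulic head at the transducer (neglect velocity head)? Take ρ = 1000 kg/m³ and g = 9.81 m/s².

ψ = P/(ρg) = 460.5×1000 / (1000 × 9.81) = 46.94 m.
h = z + ψ = 743.10 + 46.94 = 790.04 m.

h ≈ 790.04 m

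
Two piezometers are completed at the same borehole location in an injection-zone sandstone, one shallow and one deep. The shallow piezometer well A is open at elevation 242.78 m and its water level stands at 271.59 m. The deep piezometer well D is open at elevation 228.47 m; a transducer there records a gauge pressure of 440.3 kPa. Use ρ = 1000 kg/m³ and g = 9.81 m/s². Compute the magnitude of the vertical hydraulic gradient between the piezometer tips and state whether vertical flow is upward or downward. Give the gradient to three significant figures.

|i_v| ≈ 0.123; vertical flow is upward

Total head at well A: h = 271.59 m (water level in the standpipe).
Pressure head at well D: ψ = P/(ρg) = 440.3×1000 / (1000 × 9.81) = 44.88 m.
Total head at well D: h = z + ψ = 228.47 + 44.88 = 273.35 m.
Δh = h(well A) − h(well D) = 271.59 − 273.35 = -1.76 m.
Vertical separation Δz = 242.78 − 228.47 = 14.31 m.
|i_v| = |Δh| / Δz = 1.76 / 14.31 = 0.123.
Head is higher in the deep piezometer, so vertical flow is upward (discharge condition).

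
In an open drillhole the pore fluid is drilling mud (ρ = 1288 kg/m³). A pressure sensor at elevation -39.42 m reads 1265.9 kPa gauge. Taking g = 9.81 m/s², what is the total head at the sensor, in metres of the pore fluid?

h ≈ 60.77 m

ψ = P/(ρg) = 1265.9×1000 / (1288 × 9.81) = 100.19 m.
h = z + ψ = -39.42 + 100.19 = 60.77 m.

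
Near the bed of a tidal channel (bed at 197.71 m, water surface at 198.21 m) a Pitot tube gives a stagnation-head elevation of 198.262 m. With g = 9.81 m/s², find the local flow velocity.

v ≈ 1.01 m/s

Near the bed, under hydrostatic conditions, the piezometric head (z + ψ) equals the free-surface elevation, 198.21 m.
Velocity head = total − piezometric = 198.262 − 198.21 = 0.052 m.
v = √(2g·h_v) = √(2 × 9.81 × 0.052) = 1.01 m/s.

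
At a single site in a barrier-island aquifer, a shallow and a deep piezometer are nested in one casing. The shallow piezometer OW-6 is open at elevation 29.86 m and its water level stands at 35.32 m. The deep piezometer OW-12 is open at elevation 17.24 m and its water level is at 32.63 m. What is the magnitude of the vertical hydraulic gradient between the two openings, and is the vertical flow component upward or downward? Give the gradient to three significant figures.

Total head at OW-6: h = 35.32 m (water level in the standpipe).
Total head at OW-12: h = 32.63 m.
Δh = h(OW-6) − h(OW-12) = 35.32 − 32.63 = 2.69 m.
Vertical separation Δz = 29.86 − 17.24 = 12.62 m.
|i_v| = |Δh| / Δz = 2.69 / 12.62 = 0.213.
Head is higher in the shallow piezometer, so vertical flow is downward (recharge condition).

|i_v| ≈ 0.213; vertical flow is downward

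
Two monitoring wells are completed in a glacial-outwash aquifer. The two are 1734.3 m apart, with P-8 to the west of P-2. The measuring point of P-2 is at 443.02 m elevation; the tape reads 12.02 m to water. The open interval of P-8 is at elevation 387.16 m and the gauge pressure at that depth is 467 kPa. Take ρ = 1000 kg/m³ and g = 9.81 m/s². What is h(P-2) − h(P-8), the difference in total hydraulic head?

Total head at P-2: h = 443.02 − 12.02 = 431.00 m.
Pressure head at P-8: ψ = P/(ρg) = 467×1000 / (1000 × 9.81) = 47.60 m.
Total head at P-8: h = z + ψ = 387.16 + 47.60 = 434.76 m.
Head difference: h(P-2) − h(P-8) = 431.00 − 434.76 = -3.76 m.

Δh ≈ -3.76 m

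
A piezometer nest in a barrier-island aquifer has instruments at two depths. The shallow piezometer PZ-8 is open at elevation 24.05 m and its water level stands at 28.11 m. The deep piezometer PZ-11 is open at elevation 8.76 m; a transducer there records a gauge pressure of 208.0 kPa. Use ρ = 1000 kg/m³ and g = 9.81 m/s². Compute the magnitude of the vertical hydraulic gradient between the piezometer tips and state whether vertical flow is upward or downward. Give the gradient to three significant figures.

Total head at PZ-8: h = 28.11 m (water level in the standpipe).
Pressure head at PZ-11: ψ = P/(ρg) = 208.0×1000 / (1000 × 9.81) = 21.20 m.
Total head at PZ-11: h = z + ψ = 8.76 + 21.20 = 29.96 m.
Δh = h(PZ-8) − h(PZ-11) = 28.11 − 29.96 = -1.85 m.
Vertical separation Δz = 24.05 − 8.76 = 15.29 m.
|i_v| = |Δh| / Δz = 1.85 / 15.29 = 0.121.
Head is higher in the deep piezometer, so vertical flow is upward (discharge condition).

|i_v| ≈ 0.121; vertical flow is upward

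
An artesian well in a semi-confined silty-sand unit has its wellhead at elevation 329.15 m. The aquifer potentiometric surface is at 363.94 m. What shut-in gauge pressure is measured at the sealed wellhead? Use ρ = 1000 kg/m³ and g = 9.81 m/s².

Head above the cap: Δh = 363.94 − 329.15 = 34.79 m.
P = ρgΔh = 1000 × 9.81 × 34.79 = 341290 Pa ≈ 341 kPa.

P ≈ 341 kPa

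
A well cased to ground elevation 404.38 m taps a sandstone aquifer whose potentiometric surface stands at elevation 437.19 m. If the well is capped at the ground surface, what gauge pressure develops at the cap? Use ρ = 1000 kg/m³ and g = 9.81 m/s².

Head above the cap: Δh = 437.19 − 404.38 = 32.81 m.
P = ρgΔh = 1000 × 9.81 × 32.81 = 321866 Pa ≈ 322 kPa.

P ≈ 322 kPa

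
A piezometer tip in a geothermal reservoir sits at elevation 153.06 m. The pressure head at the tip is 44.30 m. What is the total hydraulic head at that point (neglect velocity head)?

h = z + ψ = 153.06 + 44.30 = 197.36 m.

h ≈ 197.36 m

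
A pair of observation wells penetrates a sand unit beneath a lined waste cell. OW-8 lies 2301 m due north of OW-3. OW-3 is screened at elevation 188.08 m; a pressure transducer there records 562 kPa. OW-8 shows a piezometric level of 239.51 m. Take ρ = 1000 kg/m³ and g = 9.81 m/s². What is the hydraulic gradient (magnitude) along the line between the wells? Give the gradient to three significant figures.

Pressure head at OW-3: ψ = P/(ρg) = 562×1000 / (1000 × 9.81) = 57.29 m.
Total head at OW-3: h = z + ψ = 188.08 + 57.29 = 245.37 m.
Total head at OW-8: h = 239.51 m (water level in the piezometer is the total head).
Head difference: h(OW-3) − h(OW-8) = 245.37 − 239.51 = 5.86 m.
Hydraulic gradient: i = |Δh| / L = 5.86 / 2301 = 0.00255.

i ≈ 0.00255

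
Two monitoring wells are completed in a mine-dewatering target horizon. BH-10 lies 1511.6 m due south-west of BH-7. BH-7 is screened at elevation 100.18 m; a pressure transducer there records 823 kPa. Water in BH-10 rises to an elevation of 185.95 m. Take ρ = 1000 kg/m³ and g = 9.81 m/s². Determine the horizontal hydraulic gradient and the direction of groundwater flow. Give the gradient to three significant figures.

Pressure head at BH-7: ψ = P/(ρg) = 823×1000 / (1000 × 9.81) = 83.89 m.
Total head at BH-7: h = z + ψ = 100.18 + 83.89 = 184.07 m.
Total head at BH-10: h = 185.95 m (water level in the piezometer is the total head).
Head difference: h(BH-7) − h(BH-10) = 184.07 − 185.95 = -1.88 m.
Hydraulic gradient: i = |Δh| / L = 1.88 / 1511.6 = 0.00124.
Flow is from higher to lower head: from BH-10 toward BH-7, i.e. toward the north-east.

i ≈ 0.00124; groundwater flows toward the north-east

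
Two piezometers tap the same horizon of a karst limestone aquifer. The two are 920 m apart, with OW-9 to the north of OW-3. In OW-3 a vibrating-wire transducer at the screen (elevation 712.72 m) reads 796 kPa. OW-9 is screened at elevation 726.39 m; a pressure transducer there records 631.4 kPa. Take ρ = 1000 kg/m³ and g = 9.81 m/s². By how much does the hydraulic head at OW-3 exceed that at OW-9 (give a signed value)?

Pressure head at OW-3: ψ = P/(ρg) = 796×1000 / (1000 × 9.81) = 81.14 m.
Total head at OW-3: h = z + ψ = 712.72 + 81.14 = 793.86 m.
Pressure head at OW-9: ψ = P/(ρg) = 631.4×1000 / (1000 × 9.81) = 64.36 m.
Total head at OW-9: h = z + ψ = 726.39 + 64.36 = 790.75 m.
Head difference: h(OW-3) − h(OW-9) = 793.86 − 790.75 = 3.11 m.

Δh ≈ 3.11 m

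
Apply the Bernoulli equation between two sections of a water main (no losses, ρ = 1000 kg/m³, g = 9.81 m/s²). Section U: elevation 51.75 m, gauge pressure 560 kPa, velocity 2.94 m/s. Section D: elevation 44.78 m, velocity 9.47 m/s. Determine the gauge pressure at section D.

Pressure head at U: ψ₁ = P₁/(ρg) = 560×1000 / (1000 × 9.81) = 57.08 m.
Velocity heads: v₁²/2g = 2.94²/19.62 = 0.441 m; v₂²/2g = 9.47²/19.62 = 4.571 m.
Total head H = z₁ + ψ₁ + v₁²/2g = 51.75 + 57.08 + 0.441 = 109.27 m.
ψ₂ = H − z₂ − v₂²/2g = 109.27 − 44.78 − 4.571 = 59.92 m.
P₂ = ρgψ₂ = 1000 × 9.81 × 59.92 ≈ 588 kPa.

P₂ ≈ 588 kPa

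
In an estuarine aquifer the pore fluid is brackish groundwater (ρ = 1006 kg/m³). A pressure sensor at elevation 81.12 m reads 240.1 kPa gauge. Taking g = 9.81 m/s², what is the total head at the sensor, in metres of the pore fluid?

h ≈ 105.45 m

ψ = P/(ρg) = 240.1×1000 / (1006 × 9.81) = 24.33 m.
h = z + ψ = 81.12 + 24.33 = 105.45 m.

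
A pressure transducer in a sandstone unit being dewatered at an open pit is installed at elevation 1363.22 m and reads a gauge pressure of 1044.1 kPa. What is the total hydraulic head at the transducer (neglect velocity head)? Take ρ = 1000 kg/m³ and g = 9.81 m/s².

ψ = P/(ρg) = 1044.1×1000 / (1000 × 9.81) = 106.43 m.
h = z + ψ = 1363.22 + 106.43 = 1469.65 m.

h ≈ 1469.65 m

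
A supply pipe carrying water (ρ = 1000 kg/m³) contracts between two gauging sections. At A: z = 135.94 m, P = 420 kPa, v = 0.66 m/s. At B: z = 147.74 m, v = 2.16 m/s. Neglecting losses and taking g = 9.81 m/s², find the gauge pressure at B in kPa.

Pressure head at A: ψ₁ = P₁/(ρg) = 420×1000 / (1000 × 9.81) = 42.81 m.
Velocity heads: v₁²/2g = 0.66²/19.62 = 0.022 m; v₂²/2g = 2.16²/19.62 = 0.238 m.
Total head H = z₁ + ψ₁ + v₁²/2g = 135.94 + 42.81 + 0.022 = 178.77 m.
ψ₂ = H − z₂ − v₂²/2g = 178.77 − 147.74 − 0.238 = 30.79 m.
P₂ = ρgψ₂ = 1000 × 9.81 × 30.79 ≈ 302 kPa.

P₂ ≈ 302 kPa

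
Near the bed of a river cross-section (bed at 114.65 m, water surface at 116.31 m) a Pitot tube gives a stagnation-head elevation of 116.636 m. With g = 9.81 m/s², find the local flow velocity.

Near the bed, under hydrostatic conditions, the piezometric head (z + ψ) equals the free-surface elevation, 116.31 m.
Velocity head = total − piezometric = 116.636 − 116.31 = 0.326 m.
v = √(2g·h_v) = √(2 × 9.81 × 0.326) = 2.53 m/s.

v ≈ 2.53 m/s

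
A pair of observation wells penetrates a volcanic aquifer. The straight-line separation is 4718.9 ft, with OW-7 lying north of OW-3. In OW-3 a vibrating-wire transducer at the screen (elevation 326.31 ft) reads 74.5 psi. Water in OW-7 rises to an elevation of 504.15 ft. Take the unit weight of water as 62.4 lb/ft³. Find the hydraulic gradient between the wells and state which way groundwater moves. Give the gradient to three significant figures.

i ≈ 0.00125; groundwater flows toward the south

Pressure head at OW-3: ψ = 144·P/γ = 144 × 74.5 / 62.4 = 171.92 ft.
Total head at OW-3: h = z + ψ = 326.31 + 171.92 = 498.23 ft.
Total head at OW-7: h = 504.15 ft (water level in the piezometer is the total head).
Head difference: h(OW-3) − h(OW-7) = 498.23 − 504.15 = -5.92 ft.
Hydraulic gradient: i = |Δh| / L = 5.92 / 4718.9 = 0.00125.
Flow is from higher to lower head: from OW-7 toward OW-3, i.e. toward the south.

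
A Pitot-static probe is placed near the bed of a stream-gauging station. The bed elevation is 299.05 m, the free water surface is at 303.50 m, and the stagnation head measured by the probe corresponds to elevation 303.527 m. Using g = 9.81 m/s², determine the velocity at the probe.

Near the bed, under hydrostatic conditions, the piezometric head (z + ψ) equals the free-surface elevation, 303.50 m.
Velocity head = total − piezometric = 303.527 − 303.50 = 0.027 m.
v = √(2g·h_v) = √(2 × 9.81 × 0.027) = 0.728 m/s.

v ≈ 0.728 m/s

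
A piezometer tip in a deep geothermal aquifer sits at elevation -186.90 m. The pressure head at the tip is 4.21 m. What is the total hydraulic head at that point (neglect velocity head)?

h = z + ψ = -186.90 + 4.21 = -182.69 m.

h ≈ -182.69 m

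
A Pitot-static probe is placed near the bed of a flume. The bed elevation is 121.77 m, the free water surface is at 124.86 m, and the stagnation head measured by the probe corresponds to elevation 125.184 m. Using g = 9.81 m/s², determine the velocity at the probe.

Near the bed, under hydrostatic conditions, the piezometric head (z + ψ) equals the free-surface elevation, 124.86 m.
Velocity head = total − piezometric = 125.184 − 124.86 = 0.324 m.
v = √(2g·h_v) = √(2 × 9.81 × 0.324) = 2.52 m/s.

v ≈ 2.52 m/s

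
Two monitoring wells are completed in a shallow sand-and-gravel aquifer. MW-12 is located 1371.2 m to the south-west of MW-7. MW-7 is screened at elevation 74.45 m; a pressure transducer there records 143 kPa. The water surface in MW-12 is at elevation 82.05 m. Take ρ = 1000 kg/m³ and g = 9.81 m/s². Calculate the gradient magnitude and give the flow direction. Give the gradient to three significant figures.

Pressure head at MW-7: ψ = P/(ρg) = 143×1000 / (1000 × 9.81) = 14.58 m.
Total head at MW-7: h = z + ψ = 74.45 + 14.58 = 89.03 m.
Total head at MW-12: h = 82.05 m (water level in the piezometer is the total head).
Head difference: h(MW-7) − h(MW-12) = 89.03 − 82.05 = 6.98 m.
Hydraulic gradient: i = |Δh| / L = 6.98 / 1371.2 = 0.00509.
Flow is from higher to lower head: from MW-7 toward MW-12, i.e. toward the south-west.

i ≈ 0.00509; groundwater flows toward the south-west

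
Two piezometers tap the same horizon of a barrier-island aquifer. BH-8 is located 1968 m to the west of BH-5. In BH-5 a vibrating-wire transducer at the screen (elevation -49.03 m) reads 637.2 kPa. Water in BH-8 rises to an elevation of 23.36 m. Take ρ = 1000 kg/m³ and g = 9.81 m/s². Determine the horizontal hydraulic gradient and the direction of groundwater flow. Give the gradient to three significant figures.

Pressure head at BH-5: ψ = P/(ρg) = 637.2×1000 / (1000 × 9.81) = 64.95 m.
Total head at BH-5: h = z + ψ = -49.03 + 64.95 = 15.92 m.
Total head at BH-8: h = 23.36 m (water level in the piezometer is the total head).
Head difference: h(BH-5) − h(BH-8) = 15.92 − 23.36 = -7.44 m.
Hydraulic gradient: i = |Δh| / L = 7.44 / 1968 = 0.00378.
Flow is from higher to lower head: from BH-8 toward BH-5, i.e. toward the east.

i ≈ 0.00378; groundwater flows toward the east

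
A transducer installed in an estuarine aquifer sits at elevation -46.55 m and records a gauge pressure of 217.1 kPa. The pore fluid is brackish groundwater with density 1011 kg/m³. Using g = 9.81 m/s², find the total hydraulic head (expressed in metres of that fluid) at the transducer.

ψ = P/(ρg) = 217.1×1000 / (1011 × 9.81) = 21.89 m.
h = z + ψ = -46.55 + 21.89 = -24.66 m.

h ≈ -24.66 m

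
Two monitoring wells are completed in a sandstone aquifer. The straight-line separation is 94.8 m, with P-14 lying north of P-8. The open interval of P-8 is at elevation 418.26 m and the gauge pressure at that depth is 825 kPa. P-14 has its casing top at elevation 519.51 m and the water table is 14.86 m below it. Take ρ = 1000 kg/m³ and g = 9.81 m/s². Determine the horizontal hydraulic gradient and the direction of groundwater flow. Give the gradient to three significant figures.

Pressure head at P-8: ψ = P/(ρg) = 825×1000 / (1000 × 9.81) = 84.10 m.
Total head at P-8: h = z + ψ = 418.26 + 84.10 = 502.36 m.
Total head at P-14: h = 519.51 − 14.86 = 504.65 m.
Head difference: h(P-8) − h(P-14) = 502.36 − 504.65 = -2.29 m.
Hydraulic gradient: i = |Δh| / L = 2.29 / 94.8 = 0.0242.
Flow is from higher to lower head: from P-14 toward P-8, i.e. toward the south.

i ≈ 0.0242; groundwater flows toward the south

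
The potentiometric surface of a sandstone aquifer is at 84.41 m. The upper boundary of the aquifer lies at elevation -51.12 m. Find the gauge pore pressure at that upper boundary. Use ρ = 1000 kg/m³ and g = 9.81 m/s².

P ≈ 1330 kPa

Pressure head at the aquifer top: ψ = h − z = 84.41 − (-51.12) = 135.53 m.
P = ρgψ = 1000 × 9.81 × 135.53 = 1329549 Pa ≈ 1330 kPa.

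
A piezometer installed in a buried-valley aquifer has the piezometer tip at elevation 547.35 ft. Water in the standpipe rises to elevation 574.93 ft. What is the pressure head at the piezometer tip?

ψ ≈ 27.58 ft

Total head h = 574.93 ft (the water-surface elevation in the piezometer).
Pressure head ψ = h − z = 574.93 − 547.35 = 27.58 ft.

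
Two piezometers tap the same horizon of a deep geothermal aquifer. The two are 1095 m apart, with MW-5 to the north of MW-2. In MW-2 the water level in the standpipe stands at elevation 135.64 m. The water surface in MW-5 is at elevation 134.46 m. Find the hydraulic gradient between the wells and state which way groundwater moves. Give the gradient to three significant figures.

Total head at MW-2: h = 135.64 m (water level in the piezometer is the total head).
Total head at MW-5: h = 134.46 m (water level in the piezometer is the total head).
Head difference: h(MW-2) − h(MW-5) = 135.64 − 134.46 = 1.18 m.
Hydraulic gradient: i = |Δh| / L = 1.18 / 1095 = 0.00108.
Flow is from higher to lower head: from MW-2 toward MW-5, i.e. toward the north.

i ≈ 0.00108; groundwater flows toward the north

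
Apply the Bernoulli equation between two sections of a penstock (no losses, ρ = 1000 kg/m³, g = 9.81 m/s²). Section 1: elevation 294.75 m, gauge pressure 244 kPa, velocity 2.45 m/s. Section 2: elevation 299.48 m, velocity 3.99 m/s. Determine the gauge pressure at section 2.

P₂ ≈ 193 kPa

Pressure head at 1: ψ₁ = P₁/(ρg) = 244×1000 / (1000 × 9.81) = 24.87 m.
Velocity heads: v₁²/2g = 2.45²/19.62 = 0.306 m; v₂²/2g = 3.99²/19.62 = 0.811 m.
Total head H = z₁ + ψ₁ + v₁²/2g = 294.75 + 24.87 + 0.306 = 319.93 m.
ψ₂ = H − z₂ − v₂²/2g = 319.93 − 299.48 − 0.811 = 19.64 m.
P₂ = ρgψ₂ = 1000 × 9.81 × 19.64 ≈ 193 kPa.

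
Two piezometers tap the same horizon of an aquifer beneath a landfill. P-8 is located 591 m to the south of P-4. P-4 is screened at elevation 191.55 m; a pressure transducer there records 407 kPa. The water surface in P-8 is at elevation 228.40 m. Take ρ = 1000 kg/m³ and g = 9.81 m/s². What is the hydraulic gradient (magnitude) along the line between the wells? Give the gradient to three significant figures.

i ≈ 0.00785

Pressure head at P-4: ψ = P/(ρg) = 407×1000 / (1000 × 9.81) = 41.49 m.
Total head at P-4: h = z + ψ = 191.55 + 41.49 = 233.04 m.
Total head at P-8: h = 228.40 m (water level in the piezometer is the total head).
Head difference: h(P-4) − h(P-8) = 233.04 − 228.40 = 4.64 m.
Hydraulic gradient: i = |Δh| / L = 4.64 / 591 = 0.00785.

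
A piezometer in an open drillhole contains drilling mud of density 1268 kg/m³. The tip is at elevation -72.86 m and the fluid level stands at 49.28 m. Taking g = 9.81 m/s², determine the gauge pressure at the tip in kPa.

P ≈ 1520 kPa

Pressure head ψ = h − z = 49.28 − (-72.86) = 122.14 m.
P = ρgψ = 1268 × 9.81 × 122.14 = 1519309 Pa ≈ 1520 kPa.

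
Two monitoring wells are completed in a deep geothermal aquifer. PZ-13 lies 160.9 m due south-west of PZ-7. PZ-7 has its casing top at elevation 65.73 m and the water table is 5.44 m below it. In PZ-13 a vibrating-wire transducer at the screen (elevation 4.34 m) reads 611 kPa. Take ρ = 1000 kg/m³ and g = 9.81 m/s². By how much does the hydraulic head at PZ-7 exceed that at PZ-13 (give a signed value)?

Δh ≈ -6.33 m

Total head at PZ-7: h = 65.73 − 5.44 = 60.29 m.
Pressure head at PZ-13: ψ = P/(ρg) = 611×1000 / (1000 × 9.81) = 62.28 m.
Total head at PZ-13: h = z + ψ = 4.34 + 62.28 = 66.62 m.
Head difference: h(PZ-7) − h(PZ-13) = 60.29 − 66.62 = -6.33 m.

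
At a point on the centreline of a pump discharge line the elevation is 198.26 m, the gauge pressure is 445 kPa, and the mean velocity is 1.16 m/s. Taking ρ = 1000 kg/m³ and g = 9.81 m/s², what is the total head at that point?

Pressure head ψ = P/(ρg) = 445×1000 / (1000 × 9.81) = 45.36 m.
Velocity head = v²/(2g) = 1.16² / (2 × 9.81) = 0.069 m.
h = z + ψ + v²/(2g) = 198.26 + 45.36 + 0.069 = 243.69 m.

h ≈ 243.69 m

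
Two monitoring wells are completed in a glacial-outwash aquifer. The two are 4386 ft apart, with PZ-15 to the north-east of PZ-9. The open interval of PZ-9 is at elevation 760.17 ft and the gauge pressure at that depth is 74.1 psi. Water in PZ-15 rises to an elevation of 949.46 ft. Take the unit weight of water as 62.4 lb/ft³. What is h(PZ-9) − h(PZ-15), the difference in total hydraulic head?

Pressure head at PZ-9: ψ = 144·P/γ = 144 × 74.1 / 62.4 = 171.00 ft.
Total head at PZ-9: h = z + ψ = 760.17 + 171.00 = 931.17 ft.
Total head at PZ-15: h = 949.46 ft (water level in the piezometer is the total head).
Head difference: h(PZ-9) − h(PZ-15) = 931.17 − 949.46 = -18.29 ft.

Δh ≈ -18.29 ft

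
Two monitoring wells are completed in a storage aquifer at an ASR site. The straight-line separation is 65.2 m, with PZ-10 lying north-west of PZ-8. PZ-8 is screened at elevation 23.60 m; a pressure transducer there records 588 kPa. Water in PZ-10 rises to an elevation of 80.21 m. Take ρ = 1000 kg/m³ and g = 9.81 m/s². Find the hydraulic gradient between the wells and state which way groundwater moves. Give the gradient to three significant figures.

Pressure head at PZ-8: ψ = P/(ρg) = 588×1000 / (1000 × 9.81) = 59.94 m.
Total head at PZ-8: h = z + ψ = 23.60 + 59.94 = 83.54 m.
Total head at PZ-10: h = 80.21 m (water level in the piezometer is the total head).
Head difference: h(PZ-8) − h(PZ-10) = 83.54 − 80.21 = 3.33 m.
Hydraulic gradient: i = |Δh| / L = 3.33 / 65.2 = 0.0511.
Flow is from higher to lower head: from PZ-8 toward PZ-10, i.e. toward the north-west.

i ≈ 0.0511; groundwater flows toward the north-west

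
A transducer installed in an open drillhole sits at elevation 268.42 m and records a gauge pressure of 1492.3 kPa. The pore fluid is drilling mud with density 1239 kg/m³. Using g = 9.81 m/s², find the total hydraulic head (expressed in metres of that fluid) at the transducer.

ψ = P/(ρg) = 1492.3×1000 / (1239 × 9.81) = 122.78 m.
h = z + ψ = 268.42 + 122.78 = 391.20 m.

h ≈ 391.20 m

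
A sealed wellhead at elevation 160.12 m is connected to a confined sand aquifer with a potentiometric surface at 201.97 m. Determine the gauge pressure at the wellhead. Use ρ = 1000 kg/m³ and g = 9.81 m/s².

P ≈ 411 kPa

Head above the cap: Δh = 201.97 − 160.12 = 41.85 m.
P = ρgΔh = 1000 × 9.81 × 41.85 = 410548 Pa ≈ 411 kPa.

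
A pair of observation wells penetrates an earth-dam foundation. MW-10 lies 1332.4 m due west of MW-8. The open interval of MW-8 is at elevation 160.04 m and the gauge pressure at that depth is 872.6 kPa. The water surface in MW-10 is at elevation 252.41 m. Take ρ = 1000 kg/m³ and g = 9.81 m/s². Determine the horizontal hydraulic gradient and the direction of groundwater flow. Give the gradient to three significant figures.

i ≈ 0.00257; groundwater flows toward the east

Pressure head at MW-8: ψ = P/(ρg) = 872.6×1000 / (1000 × 9.81) = 88.95 m.
Total head at MW-8: h = z + ψ = 160.04 + 88.95 = 248.99 m.
Total head at MW-10: h = 252.41 m (water level in the piezometer is the total head).
Head difference: h(MW-8) − h(MW-10) = 248.99 − 252.41 = -3.42 m.
Hydraulic gradient: i = |Δh| / L = 3.42 / 1332.4 = 0.00257.
Flow is from higher to lower head: from MW-10 toward MW-8, i.e. toward the east.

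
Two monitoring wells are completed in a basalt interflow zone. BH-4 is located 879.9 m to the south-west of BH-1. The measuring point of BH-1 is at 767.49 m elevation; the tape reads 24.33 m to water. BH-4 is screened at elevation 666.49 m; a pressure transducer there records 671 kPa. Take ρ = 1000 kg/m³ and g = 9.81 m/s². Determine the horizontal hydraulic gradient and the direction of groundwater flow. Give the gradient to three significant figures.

i ≈ 0.00940; groundwater flows toward the south-west

Total head at BH-1: h = 767.49 − 24.33 = 743.16 m.
Pressure head at BH-4: ψ = P/(ρg) = 671×1000 / (1000 × 9.81) = 68.40 m.
Total head at BH-4: h = z + ψ = 666.49 + 68.40 = 734.89 m.
Head difference: h(BH-1) − h(BH-4) = 743.16 − 734.89 = 8.27 m.
Hydraulic gradient: i = |Δh| / L = 8.27 / 879.9 = 0.00940.
Flow is from higher to lower head: from BH-1 toward BH-4, i.e. toward the south-west.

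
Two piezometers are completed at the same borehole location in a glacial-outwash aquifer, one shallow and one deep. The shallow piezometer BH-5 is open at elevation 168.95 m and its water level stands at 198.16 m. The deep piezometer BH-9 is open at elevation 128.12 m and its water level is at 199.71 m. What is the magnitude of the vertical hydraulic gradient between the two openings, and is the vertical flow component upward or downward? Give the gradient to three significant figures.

|i_v| ≈ 0.0380; vertical flow is upward

Total head at BH-5: h = 198.16 m (water level in the standpipe).
Total head at BH-9: h = 199.71 m.
Δh = h(BH-5) − h(BH-9) = 198.16 − 199.71 = -1.55 m.
Vertical separation Δz = 168.95 − 128.12 = 40.83 m.
|i_v| = |Δh| / Δz = 1.55 / 40.83 = 0.0380.
Head is higher in the deep piezometer, so vertical flow is upward (discharge condition).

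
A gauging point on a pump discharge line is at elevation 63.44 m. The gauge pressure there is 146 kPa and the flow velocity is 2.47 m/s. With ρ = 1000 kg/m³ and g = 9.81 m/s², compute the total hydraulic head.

Pressure head ψ = P/(ρg) = 146×1000 / (1000 × 9.81) = 14.88 m.
Velocity head = v²/(2g) = 2.47² / (2 × 9.81) = 0.311 m.
h = z + ψ + v²/(2g) = 63.44 + 14.88 + 0.311 = 78.63 m.

h ≈ 78.63 m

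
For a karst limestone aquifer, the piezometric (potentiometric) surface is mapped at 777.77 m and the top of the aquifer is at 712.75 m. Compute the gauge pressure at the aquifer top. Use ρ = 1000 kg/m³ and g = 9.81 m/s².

Pressure head at the aquifer top: ψ = h − z = 777.77 − 712.75 = 65.02 m.
P = ρgψ = 1000 × 9.81 × 65.02 = 637846 Pa ≈ 638 kPa.

P ≈ 638 kPa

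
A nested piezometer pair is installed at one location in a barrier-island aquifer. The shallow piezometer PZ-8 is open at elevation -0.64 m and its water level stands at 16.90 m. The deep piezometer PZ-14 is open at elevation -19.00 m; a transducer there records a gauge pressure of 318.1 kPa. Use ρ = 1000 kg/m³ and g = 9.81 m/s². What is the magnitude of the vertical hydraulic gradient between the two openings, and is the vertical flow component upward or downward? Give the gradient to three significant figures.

Total head at PZ-8: h = 16.90 m (water level in the standpipe).
Pressure head at PZ-14: ψ = P/(ρg) = 318.1×1000 / (1000 × 9.81) = 32.43 m.
Total head at PZ-14: h = z + ψ = -19.00 + 32.43 = 13.43 m.
Δh = h(PZ-8) − h(PZ-14) = 16.90 − 13.43 = 3.47 m.
Vertical separation Δz = -0.64 − (-19.00) = 18.36 m.
|i_v| = |Δh| / Δz = 3.47 / 18.36 = 0.189.
Head is higher in the shallow piezometer, so vertical flow is downward (recharge condition).

|i_v| ≈ 0.189; vertical flow is downward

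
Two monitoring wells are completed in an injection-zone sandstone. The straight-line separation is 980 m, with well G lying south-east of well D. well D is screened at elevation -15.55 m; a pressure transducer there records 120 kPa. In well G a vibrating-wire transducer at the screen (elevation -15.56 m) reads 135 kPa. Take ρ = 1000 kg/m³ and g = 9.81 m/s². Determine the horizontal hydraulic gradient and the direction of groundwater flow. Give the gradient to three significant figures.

Pressure head at well D: ψ = P/(ρg) = 120×1000 / (1000 × 9.81) = 12.23 m.
Total head at well D: h = z + ψ = -15.55 + 12.23 = -3.32 m.
Pressure head at well G: ψ = P/(ρg) = 135×1000 / (1000 × 9.81) = 13.76 m.
Total head at well G: h = z + ψ = -15.56 + 13.76 = -1.80 m.
Head difference: h(well D) − h(well G) = -3.32 − (-1.80) = -1.52 m.
Hydraulic gradient: i = |Δh| / L = 1.52 / 980 = 0.00155.
Flow is from higher to lower head: from well G toward well D, i.e. toward the north-west.

i ≈ 0.00155; groundwater flows toward the north-west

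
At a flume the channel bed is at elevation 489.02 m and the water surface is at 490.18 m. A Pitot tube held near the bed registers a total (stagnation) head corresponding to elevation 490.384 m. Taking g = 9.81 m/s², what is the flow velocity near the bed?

Near the bed, under hydrostatic conditions, the piezometric head (z + ψ) equals the free-surface elevation, 490.18 m.
Velocity head = total − piezometric = 490.384 − 490.18 = 0.204 m.
v = √(2g·h_v) = √(2 × 9.81 × 0.204) = 2.00 m/s.

v ≈ 2.00 m/s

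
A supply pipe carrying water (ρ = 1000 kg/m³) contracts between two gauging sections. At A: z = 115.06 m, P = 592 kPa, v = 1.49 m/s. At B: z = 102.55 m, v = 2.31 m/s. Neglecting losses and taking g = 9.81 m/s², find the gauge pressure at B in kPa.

P₂ ≈ 713 kPa

Pressure head at A: ψ₁ = P₁/(ρg) = 592×1000 / (1000 × 9.81) = 60.35 m.
Velocity heads: v₁²/2g = 1.49²/19.62 = 0.113 m; v₂²/2g = 2.31²/19.62 = 0.272 m.
Total head H = z₁ + ψ₁ + v₁²/2g = 115.06 + 60.35 + 0.113 = 175.52 m.
ψ₂ = H − z₂ − v₂²/2g = 175.52 − 102.55 − 0.272 = 72.70 m.
P₂ = ρgψ₂ = 1000 × 9.81 × 72.70 ≈ 713 kPa.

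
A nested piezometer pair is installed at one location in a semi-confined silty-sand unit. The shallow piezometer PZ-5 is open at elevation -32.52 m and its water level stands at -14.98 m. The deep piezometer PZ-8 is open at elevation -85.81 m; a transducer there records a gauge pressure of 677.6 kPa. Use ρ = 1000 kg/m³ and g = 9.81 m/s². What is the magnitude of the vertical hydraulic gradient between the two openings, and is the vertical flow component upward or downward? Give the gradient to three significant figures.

Total head at PZ-5: h = -14.98 m (water level in the standpipe).
Pressure head at PZ-8: ψ = P/(ρg) = 677.6×1000 / (1000 × 9.81) = 69.07 m.
Total head at PZ-8: h = z + ψ = -85.81 + 69.07 = -16.74 m.
Δh = h(PZ-5) − h(PZ-8) = -14.98 − (-16.74) = 1.76 m.
Vertical separation Δz = -32.52 − (-85.81) = 53.29 m.
|i_v| = |Δh| / Δz = 1.76 / 53.29 = 0.0330.
Head is higher in the shallow piezometer, so vertical flow is downward (recharge condition).

|i_v| ≈ 0.0330; vertical flow is downward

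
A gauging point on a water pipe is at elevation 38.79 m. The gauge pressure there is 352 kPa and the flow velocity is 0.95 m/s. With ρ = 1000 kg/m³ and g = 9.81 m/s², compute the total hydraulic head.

h ≈ 74.72 m

Pressure head ψ = P/(ρg) = 352×1000 / (1000 × 9.81) = 35.88 m.
Velocity head = v²/(2g) = 0.95² / (2 × 9.81) = 0.046 m.
h = z + ψ + v²/(2g) = 38.79 + 35.88 + 0.046 = 74.72 m.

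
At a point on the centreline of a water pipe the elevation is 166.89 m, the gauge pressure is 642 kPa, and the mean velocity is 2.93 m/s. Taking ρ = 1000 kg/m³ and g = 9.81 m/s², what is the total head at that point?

Pressure head ψ = P/(ρg) = 642×1000 / (1000 × 9.81) = 65.44 m.
Velocity head = v²/(2g) = 2.93² / (2 × 9.81) = 0.438 m.
h = z + ψ + v²/(2g) = 166.89 + 65.44 + 0.438 = 232.77 m.

h ≈ 232.77 m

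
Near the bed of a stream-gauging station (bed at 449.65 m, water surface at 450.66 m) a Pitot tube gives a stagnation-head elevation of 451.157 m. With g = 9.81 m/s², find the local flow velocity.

Near the bed, under hydrostatic conditions, the piezometric head (z + ψ) equals the free-surface elevation, 450.66 m.
Velocity head = total − piezometric = 451.157 − 450.66 = 0.497 m.
v = √(2g·h_v) = √(2 × 9.81 × 0.497) = 3.12 m/s.

v ≈ 3.12 m/s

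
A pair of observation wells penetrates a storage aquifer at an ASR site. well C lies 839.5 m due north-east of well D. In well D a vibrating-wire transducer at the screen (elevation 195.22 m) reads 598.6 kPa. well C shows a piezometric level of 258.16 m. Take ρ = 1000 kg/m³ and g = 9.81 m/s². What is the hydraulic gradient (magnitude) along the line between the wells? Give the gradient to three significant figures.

Pressure head at well D: ψ = P/(ρg) = 598.6×1000 / (1000 × 9.81) = 61.02 m.
Total head at well D: h = z + ψ = 195.22 + 61.02 = 256.24 m.
Total head at well C: h = 258.16 m (water level in the piezometer is the total head).
Head difference: h(well D) − h(well C) = 256.24 − 258.16 = -1.92 m.
Hydraulic gradient: i = |Δh| / L = 1.92 / 839.5 = 0.00229.

i ≈ 0.00229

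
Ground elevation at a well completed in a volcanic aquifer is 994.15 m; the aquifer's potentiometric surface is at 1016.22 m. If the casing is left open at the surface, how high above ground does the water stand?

Water rises to the potentiometric surface, so the rise above ground = 1016.22 − 994.15 = 22.07 m.

≈ 22.07 m above ground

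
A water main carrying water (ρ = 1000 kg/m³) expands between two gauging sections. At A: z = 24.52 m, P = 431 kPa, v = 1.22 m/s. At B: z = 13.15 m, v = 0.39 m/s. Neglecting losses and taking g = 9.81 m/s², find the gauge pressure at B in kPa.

P₂ ≈ 543 kPa

Pressure head at A: ψ₁ = P₁/(ρg) = 431×1000 / (1000 × 9.81) = 43.93 m.
Velocity heads: v₁²/2g = 1.22²/19.62 = 0.076 m; v₂²/2g = 0.39²/19.62 = 0.008 m.
Total head H = z₁ + ψ₁ + v₁²/2g = 24.52 + 43.93 + 0.076 = 68.53 m.
ψ₂ = H − z₂ − v₂²/2g = 68.53 − 13.15 − 0.008 = 55.37 m.
P₂ = ρgψ₂ = 1000 × 9.81 × 55.37 ≈ 543 kPa.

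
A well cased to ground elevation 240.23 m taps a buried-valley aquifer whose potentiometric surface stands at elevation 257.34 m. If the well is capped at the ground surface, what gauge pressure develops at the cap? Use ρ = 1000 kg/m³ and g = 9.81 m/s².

Head above the cap: Δh = 257.34 − 240.23 = 17.11 m.
P = ρgΔh = 1000 × 9.81 × 17.11 = 167849 Pa ≈ 168 kPa.

P ≈ 168 kPa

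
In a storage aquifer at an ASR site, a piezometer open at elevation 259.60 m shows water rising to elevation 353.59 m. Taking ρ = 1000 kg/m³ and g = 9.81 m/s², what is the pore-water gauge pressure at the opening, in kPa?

Pressure head ψ = h − z = 353.59 − 259.60 = 93.99 m.
P = ρgψ = 1000 × 9.81 × 93.99 = 922042 Pa ≈ 922 kPa.

P ≈ 922 kPa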